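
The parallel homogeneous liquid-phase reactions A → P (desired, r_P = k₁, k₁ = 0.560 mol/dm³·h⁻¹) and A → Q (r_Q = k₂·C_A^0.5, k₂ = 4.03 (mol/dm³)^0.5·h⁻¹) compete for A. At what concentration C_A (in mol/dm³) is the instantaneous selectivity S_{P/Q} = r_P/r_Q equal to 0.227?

S_{P/Q} = (k₁/k₂)·C_A^-0.5 ⇒ C_A = (S·k₂/k₁)^(-2).
= (0.227×4.03/0.560)^(-2) = (1.634)^(-2) = 0.375 mol/dm³.

0.375 mol/dm³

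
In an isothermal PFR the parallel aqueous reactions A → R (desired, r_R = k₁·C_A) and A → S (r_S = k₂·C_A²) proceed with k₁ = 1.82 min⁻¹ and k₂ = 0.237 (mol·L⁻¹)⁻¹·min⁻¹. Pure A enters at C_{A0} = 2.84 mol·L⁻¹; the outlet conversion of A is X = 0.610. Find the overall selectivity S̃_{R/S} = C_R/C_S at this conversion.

3.94

C_A = C_{A0}(1−X) = 1.108 mol·L⁻¹.
Along a PFR/batch, dC_R/dC_A = −r_R/(r_R+r_S) = −k₁/(k₁+k₂·C_A).
Integrating from C_{A0} to C_A: C_R = (1.82/0.237)·ln[(1.82+0.237·2.84)/(1.82+0.237·1.11)] = 7.679·ln(2.493/2.083) = 1.382 mol·L⁻¹.
C_S = (C_{A0}−C_A)−C_R = 0.3505 mol·L⁻¹; S̃_{R/S} = 1.382/0.3505 = 3.94.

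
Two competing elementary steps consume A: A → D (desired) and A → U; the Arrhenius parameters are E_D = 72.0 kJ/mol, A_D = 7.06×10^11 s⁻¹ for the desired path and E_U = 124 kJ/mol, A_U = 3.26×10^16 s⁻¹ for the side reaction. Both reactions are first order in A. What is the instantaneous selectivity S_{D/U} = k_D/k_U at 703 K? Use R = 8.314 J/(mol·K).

0.158

k_D/k_U = (A_D/A_U)·exp[−(E_D−E_U)/(RT)] = (A_D/A_U)·exp[(E_U−E_D)/(RT)].
(E_U−E_D)/(RT) = (124−72.0)×10³/(8.314×703) = 52000/5845 = 8.897.
k_D/k_U = (7.06×10^11/3.26×10^16)·exp(8.897) = 2.166×10^-5 × 7309 = 0.158.
Since E_D < E_U, lowering the temperature improves selectivity toward D.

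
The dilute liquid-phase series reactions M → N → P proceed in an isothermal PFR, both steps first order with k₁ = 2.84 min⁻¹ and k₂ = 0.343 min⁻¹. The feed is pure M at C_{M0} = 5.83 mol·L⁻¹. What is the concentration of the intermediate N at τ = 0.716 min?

4.32 mol·L⁻¹

The intermediate concentration in a first-order A→B→C sequence is C_N = k₁C_{M0}(e^(−k₁τ) − e^(−k₂τ))/(k₂−k₁).
e^(−k₁τ) = e^(−2.84×0.716) = e^(−2.033) = 0.1309; e^(−k₂τ) = e^(−0.2456) = 0.7822.
C_N = 2.84×5.83/(0.343−2.84) × (0.1309−0.7822) = (-6.631)×(-0.6514) = 4.319 mol·L⁻¹.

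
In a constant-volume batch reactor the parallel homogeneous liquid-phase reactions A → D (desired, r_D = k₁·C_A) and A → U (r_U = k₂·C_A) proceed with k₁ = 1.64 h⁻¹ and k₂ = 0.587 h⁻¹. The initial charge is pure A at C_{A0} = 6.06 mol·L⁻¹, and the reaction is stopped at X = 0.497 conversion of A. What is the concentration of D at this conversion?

C_A = C_{A0}(1−X) = 3.048 mol·L⁻¹.
Both paths are first order in A, so the instantaneous fraction to D is constant: dC_D/d(−C_A) = k₁/(k₁+k₂) = 0.7364.
C_D = 0.7364·(C_{A0}−C_A) = 0.7364×3.012 = 2.22 mol·L⁻¹.

2.22 mol·L⁻¹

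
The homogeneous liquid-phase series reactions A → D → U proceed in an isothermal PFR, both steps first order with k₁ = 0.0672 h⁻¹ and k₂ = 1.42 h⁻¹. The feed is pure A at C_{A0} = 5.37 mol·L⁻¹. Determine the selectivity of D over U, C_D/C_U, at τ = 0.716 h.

1.67

Solving the coupled first-order balances gives C_D(τ) = [k₁/(k₂−k₁)]·C_{A0}·(e^(−k₁τ) − e^(−k₂τ)).
e^(−k₁τ) = e^(−0.0672×0.716) = e^(−0.04812) = 0.9530; e^(−k₂τ) = e^(−1.017) = 0.3618.
C_D = 0.0672×5.37/(1.42−0.0672) × (0.9530−0.3618) = 0.2668×0.5912 = 0.1577 mol·L⁻¹.
C_A = C_{A0}e^(−k₁τ) = 5.118 mol·L⁻¹, so C_U = C_{A0}−C_A−C_D = 0.09454 mol·L⁻¹; C_D/C_U = 1.67.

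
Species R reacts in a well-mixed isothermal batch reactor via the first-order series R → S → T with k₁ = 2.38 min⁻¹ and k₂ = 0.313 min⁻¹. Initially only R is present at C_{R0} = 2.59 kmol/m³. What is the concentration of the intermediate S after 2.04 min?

The intermediate concentration in a first-order A→B→C sequence is C_S = k₁C_{R0}(e^(−k₁t) − e^(−k₂t))/(k₂−k₁).
e^(−k₁t) = e^(−2.38×2.04) = e^(−4.855) = 0.007788; e^(−k₂t) = e^(−0.6385) = 0.5281.
C_S = 2.38×2.59/(0.313−2.38) × (0.007788−0.5281) = (-2.982)×(-0.5203) = 1.552 kmol/m³.

1.55 kmol/m³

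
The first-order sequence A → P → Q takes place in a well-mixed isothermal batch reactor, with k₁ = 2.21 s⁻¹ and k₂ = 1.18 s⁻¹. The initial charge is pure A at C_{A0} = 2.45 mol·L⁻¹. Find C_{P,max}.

1.19 mol·L⁻¹

At the optimum, C_{P,max}/C_{A0} = (k₁/k₂)^[k₂/(k₂−k₁)].
= (2.21/1.18)^(1.18/(1.18−2.21)) = (1.873)^(-1.146) = 0.4873.
C_{P,max} = 0.4873×2.45 = 1.19 mol·L⁻¹.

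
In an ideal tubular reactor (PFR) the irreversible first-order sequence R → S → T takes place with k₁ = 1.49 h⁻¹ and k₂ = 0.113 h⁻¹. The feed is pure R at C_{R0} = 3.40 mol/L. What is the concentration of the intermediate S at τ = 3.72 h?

2.40 mol/L

The intermediate concentration in a first-order A→B→C sequence is C_S = k₁C_{R0}(e^(−k₁τ) − e^(−k₂τ))/(k₂−k₁).
e^(−k₁τ) = e^(−1.49×3.72) = e^(−5.543) = 0.003916; e^(−k₂τ) = e^(−0.4204) = 0.6568.
C_S = 1.49×3.40/(0.113−1.49) × (0.003916−0.6568) = (-3.679)×(-0.6529) = 2.402 mol/L.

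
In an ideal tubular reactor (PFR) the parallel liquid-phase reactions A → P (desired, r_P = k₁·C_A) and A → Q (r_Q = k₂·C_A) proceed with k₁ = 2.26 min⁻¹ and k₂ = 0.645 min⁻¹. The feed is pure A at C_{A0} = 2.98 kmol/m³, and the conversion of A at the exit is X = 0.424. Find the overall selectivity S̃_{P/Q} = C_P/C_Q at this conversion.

3.50

C_A = C_{A0}(1−X) = 1.716 kmol/m³.
Both paths are first order in A, so the instantaneous fraction to P is constant: dC_P/d(−C_A) = k₁/(k₁+k₂) = 0.7780.
C_P = 0.7780·(C_{A0}−C_A) = 0.7780×1.264 = 0.983 kmol/m³.
C_Q = (C_{A0}−C_A)−C_P = 0.2805 kmol/m³; S̃_{P/Q} = 0.9830/0.2805 = 3.50.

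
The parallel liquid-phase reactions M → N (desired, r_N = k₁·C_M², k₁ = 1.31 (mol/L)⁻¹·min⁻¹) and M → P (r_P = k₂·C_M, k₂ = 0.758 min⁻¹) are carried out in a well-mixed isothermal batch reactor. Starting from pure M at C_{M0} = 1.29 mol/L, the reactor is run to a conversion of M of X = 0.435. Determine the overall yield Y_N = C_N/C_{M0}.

C_M = C_{M0}(1−X) = 0.7288 mol/L.
Along a PFR/batch, dC_P/dC_M = −r_P/(r_N+r_P) = −k₂/(k₂+k₁·C_M).
Integrating from C_{M0} to C_M: C_P = (0.758/1.31)·ln[(0.758+1.31·1.29)/(0.758+1.31·0.729)] = 0.5786·ln(2.448/1.713) = 0.2066 mol/L.
Then C_N = (C_{M0}−C_M) − C_P = 0.5612 − 0.2066 = 0.3545 mol/L.
Y_N = C_N/C_{M0} = 0.3545/1.29 = 0.275.

0.275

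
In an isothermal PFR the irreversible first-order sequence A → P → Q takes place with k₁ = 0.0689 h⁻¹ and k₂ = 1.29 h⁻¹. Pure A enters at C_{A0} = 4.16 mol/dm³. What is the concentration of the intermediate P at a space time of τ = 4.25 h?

0.174 mol/dm³

The intermediate concentration in a first-order A→B→C sequence is C_P = k₁C_{A0}(e^(−k₁τ) − e^(−k₂τ))/(k₂−k₁).
e^(−k₁τ) = e^(−0.0689×4.25) = e^(−0.2928) = 0.7462; e^(−k₂τ) = e^(−5.482) = 0.004159.
C_P = 0.0689×4.16/(1.29−0.0689) × (0.7462−0.004159) = 0.2347×0.7420 = 0.1742 mol/dm³.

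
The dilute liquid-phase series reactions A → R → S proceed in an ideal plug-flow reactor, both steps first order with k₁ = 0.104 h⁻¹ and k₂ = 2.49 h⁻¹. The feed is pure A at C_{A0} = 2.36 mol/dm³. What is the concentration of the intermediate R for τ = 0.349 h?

0.0561 mol/dm³

Solving the coupled first-order balances gives C_R(τ) = [k₁/(k₂−k₁)]·C_{A0}·(e^(−k₁τ) − e^(−k₂τ)).
e^(−k₁τ) = e^(−0.104×0.349) = e^(−0.03630) = 0.9644; e^(−k₂τ) = e^(−0.8690) = 0.4194.
C_R = 0.104×2.36/(2.49−0.104) × (0.9644−0.4194) = 0.1029×0.5450 = 0.05606 mol/dm³.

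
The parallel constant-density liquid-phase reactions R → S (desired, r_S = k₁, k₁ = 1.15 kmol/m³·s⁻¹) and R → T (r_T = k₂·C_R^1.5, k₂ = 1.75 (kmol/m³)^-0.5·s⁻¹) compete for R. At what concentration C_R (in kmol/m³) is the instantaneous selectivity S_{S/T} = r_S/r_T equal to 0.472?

S_{S/T} = (k₁/k₂)·C_R^-1.5 ⇒ C_R = (S·k₂/k₁)^(1/(-1.5)).
= (0.472×1.75/1.15)^(-0.6667) = (0.7183)^(-0.6667) = 1.25 kmol/m³.

1.25 kmol/m³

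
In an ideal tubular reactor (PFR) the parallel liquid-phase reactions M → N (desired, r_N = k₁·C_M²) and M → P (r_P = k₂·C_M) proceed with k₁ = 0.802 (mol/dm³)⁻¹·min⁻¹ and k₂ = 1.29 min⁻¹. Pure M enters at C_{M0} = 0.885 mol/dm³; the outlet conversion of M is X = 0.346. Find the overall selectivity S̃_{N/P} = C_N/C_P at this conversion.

0.453

C_M = C_{M0}(1−X) = 0.5788 mol/dm³.
Along a PFR/batch, dC_P/dC_M = −r_P/(r_N+r_P) = −k₂/(k₂+k₁·C_M).
Integrating from C_{M0} to C_M: C_P = (1.29/0.802)·ln[(1.29+0.802·0.885)/(1.29+0.802·0.579)] = 1.608·ln(2.000/1.754) = 0.2108 mol/dm³.
Then C_N = (C_{M0}−C_M) − C_P = 0.3062 − 0.2108 = 0.09546 mol/dm³.
S̃_{N/P} = C_N/C_P = 0.09546/0.2108 = 0.453.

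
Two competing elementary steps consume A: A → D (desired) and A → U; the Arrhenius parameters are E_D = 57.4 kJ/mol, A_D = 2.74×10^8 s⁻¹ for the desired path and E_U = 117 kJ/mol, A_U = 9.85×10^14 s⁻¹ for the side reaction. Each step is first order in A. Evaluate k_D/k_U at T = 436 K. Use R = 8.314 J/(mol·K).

3.85

k_D/k_U = (A_D/A_U)·exp[−(E_D−E_U)/(RT)] = (A_D/A_U)·exp[(E_U−E_D)/(RT)].
(E_U−E_D)/(RT) = (117−57.4)×10³/(8.314×436) = 59600/3625 = 16.44.
k_D/k_U = (2.74×10^8/9.85×10^14)·exp(16.44) = 2.782×10^-7 × 1.382×10^7 = 3.85.
Since E_D < E_U, lowering the temperature improves selectivity toward D.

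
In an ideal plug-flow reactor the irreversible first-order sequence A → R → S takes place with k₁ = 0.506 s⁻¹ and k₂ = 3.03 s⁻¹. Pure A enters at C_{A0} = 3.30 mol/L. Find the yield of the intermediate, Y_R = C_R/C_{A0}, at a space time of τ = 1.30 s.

Solving the coupled first-order balances gives C_R(τ) = [k₁/(k₂−k₁)]·C_{A0}·(e^(−k₁τ) − e^(−k₂τ)).
e^(−k₁τ) = e^(−0.506×1.30) = e^(−0.6578) = 0.5180; e^(−k₂τ) = e^(−3.939) = 0.01947.
C_R = 0.506×3.30/(3.03−0.506) × (0.5180−0.01947) = 0.6616×0.4985 = 0.3298 mol/L.
Y_R = C_R/C_{A0} = 0.3298/3.30 = 0.0999.

0.0999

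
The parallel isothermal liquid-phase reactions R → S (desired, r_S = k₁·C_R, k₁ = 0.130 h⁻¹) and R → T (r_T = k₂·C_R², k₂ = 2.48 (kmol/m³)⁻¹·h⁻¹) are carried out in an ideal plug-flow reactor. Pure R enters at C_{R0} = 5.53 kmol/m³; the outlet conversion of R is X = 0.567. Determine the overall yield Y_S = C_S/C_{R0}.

C_R = C_{R0}(1−X) = 2.394 kmol/m³.
Along a PFR/batch, dC_S/dC_R = −r_S/(r_S+r_T) = −k₁/(k₁+k₂·C_R).
Integrating from C_{R0} to C_R: C_S = (0.130/2.48)·ln[(0.130+2.48·5.53)/(0.130+2.48·2.39)] = 0.05242·ln(13.84/6.068) = 0.04324 kmol/m³.
Y_S = C_S/C_{R0} = 0.04324/5.53 = 0.00782.

0.00782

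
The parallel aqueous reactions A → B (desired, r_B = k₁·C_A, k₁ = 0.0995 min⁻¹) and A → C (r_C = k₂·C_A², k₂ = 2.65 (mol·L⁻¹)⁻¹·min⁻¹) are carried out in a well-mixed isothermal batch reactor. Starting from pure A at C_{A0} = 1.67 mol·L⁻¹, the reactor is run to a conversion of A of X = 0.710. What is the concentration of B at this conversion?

0.0445 mol·L⁻¹

C_A = C_{A0}(1−X) = 0.4843 mol·L⁻¹.
Along a PFR/batch, dC_B/dC_A = −r_B/(r_B+r_C) = −k₁/(k₁+k₂·C_A).
Integrating from C_{A0} to C_A: C_B = (0.0995/2.65)·ln[(0.0995+2.65·1.67)/(0.0995+2.65·0.484)] = 0.03755·ln(4.525/1.383) = 0.04451 mol·L⁻¹.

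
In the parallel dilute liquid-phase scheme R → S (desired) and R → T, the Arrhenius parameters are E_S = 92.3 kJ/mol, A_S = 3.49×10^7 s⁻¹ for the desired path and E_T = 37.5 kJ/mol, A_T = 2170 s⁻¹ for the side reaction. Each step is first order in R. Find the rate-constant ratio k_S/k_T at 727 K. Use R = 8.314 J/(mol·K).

Since both paths have the same order in R, the concentration cancels and S_{S/T} = k_S/k_T = (A_S/A_T)·exp[(E_T−E_S)/(RT)].
(E_T−E_S)/(RT) = (37.5−92.3)×10³/(8.314×727) = -54800/6044 = -9.066.
k_S/k_T = (3.49×10^7/2170)·exp(-9.066) = 16083 × 1.155×10^-4 = 1.86.

1.86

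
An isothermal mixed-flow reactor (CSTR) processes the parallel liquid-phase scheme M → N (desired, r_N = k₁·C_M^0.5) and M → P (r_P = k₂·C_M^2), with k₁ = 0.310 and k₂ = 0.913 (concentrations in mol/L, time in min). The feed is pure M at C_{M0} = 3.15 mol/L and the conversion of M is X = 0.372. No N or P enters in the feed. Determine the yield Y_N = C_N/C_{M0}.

0.0405

Exit C_M = C_{M0}(1−X) = 3.15×0.628 = 1.978 mol/L.
Rates in a CSTR are evaluated at the outlet concentration: r_N = 0.310×1.978^0.5 = 0.4360, r_P = 0.913×1.978^2 = 3.573.
Fraction of consumed M going to N: r_N/(r_N+r_P) = 0.1088.
C_N = 0.1088·C_{M0}·X = 0.1088×3.15×0.372 = 0.127 mol/L; Y_N = C_N/C_{M0} = 0.0405.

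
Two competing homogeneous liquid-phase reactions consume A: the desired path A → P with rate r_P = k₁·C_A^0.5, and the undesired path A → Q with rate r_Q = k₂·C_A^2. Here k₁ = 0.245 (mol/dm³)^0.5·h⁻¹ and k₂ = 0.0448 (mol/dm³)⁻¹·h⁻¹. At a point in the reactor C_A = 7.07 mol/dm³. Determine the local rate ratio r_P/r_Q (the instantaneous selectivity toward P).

S_{P/Q} = r_P/r_Q = (k₁·C_A^0.5)/(k₂·C_A^2) = (k₁/k₂)·C_A^-1.5.
= (0.245×7.070^0.5) / (0.0448×7.070^2) = 0.6514/2.239 = 0.291.

0.291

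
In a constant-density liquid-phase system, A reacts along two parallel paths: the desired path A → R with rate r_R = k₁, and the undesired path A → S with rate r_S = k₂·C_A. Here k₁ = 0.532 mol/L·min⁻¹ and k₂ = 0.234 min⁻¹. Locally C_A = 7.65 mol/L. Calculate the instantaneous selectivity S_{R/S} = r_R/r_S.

S_{R/S} = r_R/r_S = (k₁)/(k₂·C_A) = (k₁/k₂)·C_A⁻¹.
= (0.532) / (0.234×7.650) = 0.5320/1.790 = 0.297.
The undesired path is higher order in A, so low C_A (CSTR or dilute feed) favours R.

0.297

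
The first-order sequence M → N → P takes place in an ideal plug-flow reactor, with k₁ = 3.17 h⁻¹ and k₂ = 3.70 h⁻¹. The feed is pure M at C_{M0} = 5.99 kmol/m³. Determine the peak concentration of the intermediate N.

Evaluating C_N at τ_opt = ln(k₂/k₁)/(k₂−k₁) gives C_{N,max}/C_{M0} = (k₁/k₂)^[k₂/(k₂−k₁)].
= (3.17/3.70)^(3.70/(3.70−3.17)) = (0.8568)^(6.981) = 0.3398.
C_{N,max} = 0.3398×5.99 = 2.04 kmol/m³.

2.04 kmol/m³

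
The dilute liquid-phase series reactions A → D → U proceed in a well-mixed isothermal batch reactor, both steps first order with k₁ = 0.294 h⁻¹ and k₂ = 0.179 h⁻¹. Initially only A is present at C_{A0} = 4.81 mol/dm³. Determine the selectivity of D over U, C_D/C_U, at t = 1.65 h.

The intermediate concentration in a first-order A→B→C sequence is C_D = k₁C_{A0}(e^(−k₁t) − e^(−k₂t))/(k₂−k₁).
e^(−k₁t) = e^(−0.294×1.65) = e^(−0.4851) = 0.6156; e^(−k₂t) = e^(−0.2953) = 0.7443.
C_D = 0.294×4.81/(0.179−0.294) × (0.6156−0.7443) = (-12.30)×(-0.1286) = 1.582 mol/dm³.
C_A = C_{A0}e^(−k₁t) = 2.961 mol/dm³, so C_U = C_{A0}−C_A−C_D = 0.2670 mol/dm³; C_D/C_U = 5.92.

5.92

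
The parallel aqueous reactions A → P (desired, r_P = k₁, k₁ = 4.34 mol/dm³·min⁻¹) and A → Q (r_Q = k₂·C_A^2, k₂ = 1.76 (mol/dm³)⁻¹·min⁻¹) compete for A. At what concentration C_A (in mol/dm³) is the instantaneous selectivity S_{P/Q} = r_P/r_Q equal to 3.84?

0.801 mol/dm³

S_{P/Q} = (k₁/k₂)·C_A^-2 ⇒ C_A = (S·k₂/k₁)^(-0.5).
= (3.84×1.76/4.34)^(-0.5) = (1.557)^(-0.5) = 0.801 mol/dm³.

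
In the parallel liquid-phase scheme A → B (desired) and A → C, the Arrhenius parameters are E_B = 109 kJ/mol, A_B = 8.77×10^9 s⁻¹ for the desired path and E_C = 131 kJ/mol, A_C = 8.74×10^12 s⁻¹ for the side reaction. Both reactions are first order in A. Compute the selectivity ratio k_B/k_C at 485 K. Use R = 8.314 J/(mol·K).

With equal orders, S_{B/C} = k_B/k_C = (A_B/A_C)·exp[(E_C−E_B)/(RT)].
(E_C−E_B)/(RT) = (131−109)×10³/(8.314×485) = 22000/4032 = 5.456.
k_B/k_C = (8.77×10^9/8.74×10^12)·exp(5.456) = 0.001003 × 234.1 = 0.235.

0.235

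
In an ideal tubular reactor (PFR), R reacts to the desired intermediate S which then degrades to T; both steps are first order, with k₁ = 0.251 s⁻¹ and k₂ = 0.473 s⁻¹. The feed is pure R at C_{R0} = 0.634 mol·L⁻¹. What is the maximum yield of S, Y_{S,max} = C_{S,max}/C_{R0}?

For a first-order series the maximum intermediate yield is C_{S,max}/C_{R0} = (k₁/k₂)^[k₂/(k₂−k₁)].
= (0.251/0.473)^(0.473/(0.473−0.251)) = (0.5307)^(2.131) = 0.2592.

0.259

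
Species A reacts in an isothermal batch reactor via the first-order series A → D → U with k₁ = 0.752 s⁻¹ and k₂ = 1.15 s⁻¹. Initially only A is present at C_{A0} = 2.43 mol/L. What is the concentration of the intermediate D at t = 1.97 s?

For first-order series with pure A initially, C_D(t) = k₁C_{A0}/(k₂−k₁)·(e^(−k₁t) − e^(−k₂t)).
e^(−k₁t) = e^(−0.752×1.97) = e^(−1.481) = 0.2273; e^(−k₂t) = e^(−2.265) = 0.1038.
C_D = 0.752×2.43/(1.15−0.752) × (0.2273−0.1038) = 4.591×0.1235 = 0.5672 mol/L.

0.567 mol/L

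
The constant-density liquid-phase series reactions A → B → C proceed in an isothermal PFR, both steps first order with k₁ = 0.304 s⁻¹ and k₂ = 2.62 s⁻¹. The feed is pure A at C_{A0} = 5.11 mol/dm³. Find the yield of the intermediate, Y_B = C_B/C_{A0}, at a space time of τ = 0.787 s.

0.0866

For first-order series with pure A initially, C_B(τ) = k₁C_{A0}/(k₂−k₁)·(e^(−k₁τ) − e^(−k₂τ)).
e^(−k₁τ) = e^(−0.304×0.787) = e^(−0.2392) = 0.7872; e^(−k₂τ) = e^(−2.062) = 0.1272.
C_B = 0.304×5.11/(2.62−0.304) × (0.7872−0.1272) = 0.6707×0.6600 = 0.4427 mol/dm³.
Y_B = C_B/C_{A0} = 0.4427/5.11 = 0.0866.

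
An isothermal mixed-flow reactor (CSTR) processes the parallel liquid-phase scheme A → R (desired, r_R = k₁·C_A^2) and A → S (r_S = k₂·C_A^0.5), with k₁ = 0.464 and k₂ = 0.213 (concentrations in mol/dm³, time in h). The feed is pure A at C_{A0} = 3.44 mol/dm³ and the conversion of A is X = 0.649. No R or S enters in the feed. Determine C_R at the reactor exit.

Exit C_A = C_{A0}(1−X) = 3.44×0.351 = 1.207 mol/dm³.
Rates in a CSTR are evaluated at the outlet concentration: r_R = 0.464×1.207^2 = 0.6765, r_S = 0.213×1.207^0.5 = 0.2341.
Fraction of consumed A going to R: r_R/(r_R+r_S) = 0.7429.
C_R = 0.7429·C_{A0}·X = 0.7429×3.44×0.649 = 1.66 mol/dm³.

1.66 mol/dm³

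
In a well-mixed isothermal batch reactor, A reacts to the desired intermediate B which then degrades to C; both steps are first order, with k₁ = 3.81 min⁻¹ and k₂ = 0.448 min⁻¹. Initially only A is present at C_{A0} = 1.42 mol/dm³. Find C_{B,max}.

At the optimum, C_{B,max}/C_{A0} = (k₁/k₂)^[k₂/(k₂−k₁)].
= (3.81/0.448)^(0.448/(0.448−3.81)) = (8.504)^(-0.1333) = 0.7518.
C_{B,max} = 0.7518×1.42 = 1.07 mol/dm³.

1.07 mol/dm³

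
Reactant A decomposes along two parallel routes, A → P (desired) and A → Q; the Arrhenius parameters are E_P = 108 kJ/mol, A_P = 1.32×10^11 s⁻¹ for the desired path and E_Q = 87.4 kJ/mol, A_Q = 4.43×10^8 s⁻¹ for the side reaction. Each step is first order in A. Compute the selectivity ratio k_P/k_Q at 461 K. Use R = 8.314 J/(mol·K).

With equal orders, S_{P/Q} = k_P/k_Q = (A_P/A_Q)·exp[(E_Q−E_P)/(RT)].
(E_Q−E_P)/(RT) = (87.4−108)×10³/(8.314×461) = -20600/3833 = -5.375.
k_P/k_Q = (1.32×10^11/4.43×10^8)·exp(-5.375) = 298.0 × 0.004632 = 1.38.
Since E_P > E_Q, raising the temperature improves selectivity toward P.

1.38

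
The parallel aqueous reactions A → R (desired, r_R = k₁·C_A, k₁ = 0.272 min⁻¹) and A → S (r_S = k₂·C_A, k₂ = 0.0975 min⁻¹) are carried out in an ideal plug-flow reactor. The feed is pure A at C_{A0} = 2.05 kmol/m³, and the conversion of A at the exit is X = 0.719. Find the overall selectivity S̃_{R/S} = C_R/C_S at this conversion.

C_A = C_{A0}(1−X) = 0.5761 kmol/m³.
Both paths are first order in A, so the instantaneous fraction to R is constant: dC_R/d(−C_A) = k₁/(k₁+k₂) = 0.7361.
C_R = 0.7361·(C_{A0}−C_A) = 0.7361×1.474 = 1.09 kmol/m³.
C_S = (C_{A0}−C_A)−C_R = 0.3889 kmol/m³; S̃_{R/S} = 1.085/0.3889 = 2.79.

2.79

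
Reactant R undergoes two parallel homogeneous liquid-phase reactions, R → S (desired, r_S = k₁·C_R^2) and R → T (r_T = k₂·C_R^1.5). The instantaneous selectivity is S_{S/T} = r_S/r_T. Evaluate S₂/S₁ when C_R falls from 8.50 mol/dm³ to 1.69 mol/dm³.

0.446

S_{S/T} = (k₁/k₂)·C_R^0.5, so S₂/S₁ = (C_{R,2}/C_{R,1})^0.5.
= (1.69/8.50)^0.5 = (0.1988)^0.5 = 0.446.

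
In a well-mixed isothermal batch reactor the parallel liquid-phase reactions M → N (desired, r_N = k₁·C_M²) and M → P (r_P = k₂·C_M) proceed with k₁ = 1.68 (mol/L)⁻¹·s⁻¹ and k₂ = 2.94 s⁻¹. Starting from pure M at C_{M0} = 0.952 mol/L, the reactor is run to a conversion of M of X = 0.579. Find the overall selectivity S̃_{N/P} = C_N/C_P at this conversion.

C_M = C_{M0}(1−X) = 0.4008 mol/L.
Along a PFR/batch, dC_P/dC_M = −r_P/(r_N+r_P) = −k₂/(k₂+k₁·C_M).
Integrating from C_{M0} to C_M: C_P = (2.94/1.68)·ln[(2.94+1.68·0.952)/(2.94+1.68·0.401)] = 1.750·ln(4.539/3.613) = 0.3993 mol/L.
Then C_N = (C_{M0}−C_M) − C_P = 0.5512 − 0.3993 = 0.1519 mol/L.
S̃_{N/P} = C_N/C_P = 0.1519/0.3993 = 0.381.

0.381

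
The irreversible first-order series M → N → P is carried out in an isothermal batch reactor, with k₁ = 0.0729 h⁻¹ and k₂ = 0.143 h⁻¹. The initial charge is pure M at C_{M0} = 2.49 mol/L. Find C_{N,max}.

For a first-order series the maximum intermediate yield is C_{N,max}/C_{M0} = (k₁/k₂)^[k₂/(k₂−k₁)].
= (0.0729/0.143)^(0.143/(0.143−0.0729)) = (0.5098)^(2.040) = 0.2530.
C_{N,max} = 0.2530×2.49 = 0.630 mol/L.

0.630 mol/L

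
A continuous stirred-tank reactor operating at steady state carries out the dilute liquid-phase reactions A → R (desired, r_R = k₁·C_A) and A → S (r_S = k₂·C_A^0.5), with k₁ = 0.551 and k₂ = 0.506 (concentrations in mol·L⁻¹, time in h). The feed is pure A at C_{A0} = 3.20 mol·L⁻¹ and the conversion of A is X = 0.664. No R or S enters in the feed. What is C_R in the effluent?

Exit C_A = C_{A0}(1−X) = 3.20×0.336 = 1.075 mol·L⁻¹.
Rates in a CSTR are evaluated at the outlet concentration: r_R = 0.551×1.075 = 0.5924, r_S = 0.506×1.075^0.5 = 0.5247.
Fraction of consumed A going to R: r_R/(r_R+r_S) = 0.5303.
C_R = 0.5303·C_{A0}·X = 0.5303×3.20×0.664 = 1.13 mol·L⁻¹.

1.13 mol·L⁻¹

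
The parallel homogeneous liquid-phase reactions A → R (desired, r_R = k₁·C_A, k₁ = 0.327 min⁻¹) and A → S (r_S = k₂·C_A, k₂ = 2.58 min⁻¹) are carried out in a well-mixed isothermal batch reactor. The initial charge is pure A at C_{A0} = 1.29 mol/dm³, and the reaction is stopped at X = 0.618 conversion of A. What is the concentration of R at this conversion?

0.0897 mol/dm³

C_A = C_{A0}(1−X) = 0.4928 mol/dm³.
Both paths are first order in A, so the instantaneous fraction to R is constant: dC_R/d(−C_A) = k₁/(k₁+k₂) = 0.1125.
C_R = 0.1125·(C_{A0}−C_A) = 0.1125×0.7972 = 0.0897 mol/dm³.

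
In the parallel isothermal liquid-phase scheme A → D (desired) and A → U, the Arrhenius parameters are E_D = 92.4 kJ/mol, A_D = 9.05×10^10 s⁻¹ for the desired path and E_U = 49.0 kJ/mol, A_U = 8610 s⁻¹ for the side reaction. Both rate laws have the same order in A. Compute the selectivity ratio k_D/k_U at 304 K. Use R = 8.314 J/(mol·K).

k_D/k_U = (A_D/A_U)·exp[−(E_D−E_U)/(RT)] = (A_D/A_U)·exp[(E_U−E_D)/(RT)].
(E_U−E_D)/(RT) = (49.0−92.4)×10³/(8.314×304) = -43400/2527 = -17.17.
k_D/k_U = (9.05×10^10/8610)·exp(-17.17) = 1.051×10^7 × 3.488×10^-8 = 0.367.

0.367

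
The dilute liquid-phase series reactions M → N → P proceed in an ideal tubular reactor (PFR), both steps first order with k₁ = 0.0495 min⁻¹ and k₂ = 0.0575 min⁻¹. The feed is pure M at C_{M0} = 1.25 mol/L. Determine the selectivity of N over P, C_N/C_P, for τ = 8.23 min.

3.63

The intermediate concentration in a first-order A→B→C sequence is C_N = k₁C_{M0}(e^(−k₁τ) − e^(−k₂τ))/(k₂−k₁).
e^(−k₁τ) = e^(−0.0495×8.23) = e^(−0.4074) = 0.6654; e^(−k₂τ) = e^(−0.4732) = 0.6230.
C_N = 0.0495×1.25/(0.0575−0.0495) × (0.6654−0.6230) = 7.734×0.04240 = 0.3279 mol/L.
C_M = C_{M0}e^(−k₁τ) = 0.8317 mol/L, so C_P = C_{M0}−C_M−C_N = 0.09034 mol/L; C_N/C_P = 3.63.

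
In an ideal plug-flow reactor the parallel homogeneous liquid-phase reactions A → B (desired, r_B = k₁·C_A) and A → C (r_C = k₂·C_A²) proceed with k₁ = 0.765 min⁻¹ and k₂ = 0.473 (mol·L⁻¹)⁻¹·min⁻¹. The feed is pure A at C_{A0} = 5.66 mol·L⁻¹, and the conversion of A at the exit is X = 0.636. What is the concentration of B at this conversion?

C_A = C_{A0}(1−X) = 2.060 mol·L⁻¹.
Along a PFR/batch, dC_B/dC_A = −r_B/(r_B+r_C) = −k₁/(k₁+k₂·C_A).
Integrating from C_{A0} to C_A: C_B = (0.765/0.473)·ln[(0.765+0.473·5.66)/(0.765+0.473·2.06)] = 1.617·ln(3.442/1.739) = 1.104 mol·L⁻¹.

1.10 mol·L⁻¹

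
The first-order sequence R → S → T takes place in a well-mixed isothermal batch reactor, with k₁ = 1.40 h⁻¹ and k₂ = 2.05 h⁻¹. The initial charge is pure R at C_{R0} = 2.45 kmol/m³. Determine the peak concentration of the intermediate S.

0.736 kmol/m³

For a first-order series the maximum intermediate yield is C_{S,max}/C_{R0} = (k₁/k₂)^[k₂/(k₂−k₁)].
= (1.40/2.05)^(2.05/(2.05−1.40)) = (0.6829)^(3.154) = 0.3004.
C_{S,max} = 0.3004×2.45 = 0.736 kmol/m³.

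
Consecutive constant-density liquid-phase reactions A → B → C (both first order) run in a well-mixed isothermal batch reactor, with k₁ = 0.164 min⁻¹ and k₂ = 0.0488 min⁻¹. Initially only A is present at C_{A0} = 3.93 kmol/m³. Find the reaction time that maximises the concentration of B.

For first-order series the maximum of C_B occurs at t_opt = ln(k₂/k₁)/(k₂−k₁).
= ln(0.0488/0.164)/(0.0488−0.164) = ln(0.2976)/-0.1152 = -1.212/-0.1152 = 10.5 min.

10.5 min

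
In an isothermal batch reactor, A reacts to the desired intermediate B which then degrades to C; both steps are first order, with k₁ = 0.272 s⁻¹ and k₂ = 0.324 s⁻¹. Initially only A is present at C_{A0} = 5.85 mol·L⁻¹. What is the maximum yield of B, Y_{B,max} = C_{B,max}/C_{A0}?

0.336

For a first-order series the maximum intermediate yield is C_{B,max}/C_{A0} = (k₁/k₂)^[k₂/(k₂−k₁)].
= (0.272/0.324)^(0.324/(0.324−0.272)) = (0.8395)^(6.231) = 0.3362.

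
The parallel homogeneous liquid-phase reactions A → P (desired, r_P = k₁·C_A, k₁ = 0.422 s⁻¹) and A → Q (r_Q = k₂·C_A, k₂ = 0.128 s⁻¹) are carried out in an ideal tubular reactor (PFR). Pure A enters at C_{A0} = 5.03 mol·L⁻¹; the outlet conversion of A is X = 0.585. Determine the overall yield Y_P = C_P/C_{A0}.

C_A = C_{A0}(1−X) = 2.087 mol·L⁻¹.
Both paths are first order in A, so the instantaneous fraction to P is constant: dC_P/d(−C_A) = k₁/(k₁+k₂) = 0.7673.
C_P = 0.7673·(C_{A0}−C_A) = 0.7673×2.943 = 2.26 mol·L⁻¹.
Y_P = C_P/C_{A0} = 2.258/5.03 = 0.449.

0.449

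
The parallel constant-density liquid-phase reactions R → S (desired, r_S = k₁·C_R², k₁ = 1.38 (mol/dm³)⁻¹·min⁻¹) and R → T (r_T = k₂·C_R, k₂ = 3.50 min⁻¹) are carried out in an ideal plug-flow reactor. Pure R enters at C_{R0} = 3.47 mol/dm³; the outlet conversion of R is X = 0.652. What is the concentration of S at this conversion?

C_R = C_{R0}(1−X) = 1.208 mol/dm³.
Along a PFR/batch, dC_T/dC_R = −r_T/(r_S+r_T) = −k₂/(k₂+k₁·C_R).
Integrating from C_{R0} to C_R: C_T = (3.50/1.38)·ln[(3.50+1.38·3.47)/(3.50+1.38·1.21)] = 2.536·ln(8.289/5.166) = 1.199 mol/dm³.
Then C_S = (C_{R0}−C_R) − C_T = 2.262 − 1.199 = 1.064 mol/dm³.

1.06 mol/dm³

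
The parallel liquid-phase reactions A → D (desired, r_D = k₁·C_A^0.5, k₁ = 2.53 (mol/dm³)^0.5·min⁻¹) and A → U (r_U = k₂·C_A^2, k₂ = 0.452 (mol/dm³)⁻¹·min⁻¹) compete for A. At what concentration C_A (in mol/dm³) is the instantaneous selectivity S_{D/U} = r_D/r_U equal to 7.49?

0.824 mol/dm³

S_{D/U} = (k₁/k₂)·C_A^-1.5 ⇒ C_A = (S·k₂/k₁)^(1/(-1.5)).
= (7.49×0.452/2.53)^(-0.6667) = (1.338)^(-0.6667) = 0.824 mol/dm³.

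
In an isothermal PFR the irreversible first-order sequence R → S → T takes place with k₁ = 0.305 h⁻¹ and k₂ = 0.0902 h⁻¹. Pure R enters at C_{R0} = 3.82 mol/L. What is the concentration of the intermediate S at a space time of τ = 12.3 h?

1.66 mol/L

For first-order series with pure R initially, C_S(τ) = k₁C_{R0}/(k₂−k₁)·(e^(−k₁τ) − e^(−k₂τ)).
e^(−k₁τ) = e^(−0.305×12.3) = e^(−3.752) = 0.02348; e^(−k₂τ) = e^(−1.109) = 0.3297.
C_S = 0.305×3.82/(0.0902−0.305) × (0.02348−0.3297) = (-5.424)×(-0.3063) = 1.661 mol/L.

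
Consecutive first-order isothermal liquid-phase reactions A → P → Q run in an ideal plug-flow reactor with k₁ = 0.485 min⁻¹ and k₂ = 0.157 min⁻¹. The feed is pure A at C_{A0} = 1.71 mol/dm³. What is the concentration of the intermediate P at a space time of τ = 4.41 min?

For first-order series with pure A initially, C_P(τ) = k₁C_{A0}/(k₂−k₁)·(e^(−k₁τ) − e^(−k₂τ)).
e^(−k₁τ) = e^(−0.485×4.41) = e^(−2.139) = 0.1178; e^(−k₂τ) = e^(−0.6924) = 0.5004.
C_P = 0.485×1.71/(0.157−0.485) × (0.1178−0.5004) = (-2.529)×(-0.3826) = 0.9674 mol/dm³.

0.967 mol/dm³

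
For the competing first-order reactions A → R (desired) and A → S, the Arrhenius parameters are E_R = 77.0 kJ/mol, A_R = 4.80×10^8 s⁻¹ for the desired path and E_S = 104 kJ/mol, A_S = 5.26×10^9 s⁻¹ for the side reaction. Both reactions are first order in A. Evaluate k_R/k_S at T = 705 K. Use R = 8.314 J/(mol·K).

With equal orders, S_{R/S} = k_R/k_S = (A_R/A_S)·exp[(E_S−E_R)/(RT)].
(E_S−E_R)/(RT) = (104−77.0)×10³/(8.314×705) = 27000/5861 = 4.606.
k_R/k_S = (4.80×10^8/5.26×10^9)·exp(4.606) = 0.09125 × 100.1 = 9.14.
Since E_R < E_S, lowering the temperature improves selectivity toward R.

9.14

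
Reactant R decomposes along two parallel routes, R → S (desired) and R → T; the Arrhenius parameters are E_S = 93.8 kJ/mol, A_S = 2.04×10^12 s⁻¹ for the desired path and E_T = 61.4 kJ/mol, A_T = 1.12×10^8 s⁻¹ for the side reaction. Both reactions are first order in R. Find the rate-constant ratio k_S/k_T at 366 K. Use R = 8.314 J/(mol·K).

With equal orders, S_{S/T} = k_S/k_T = (A_S/A_T)·exp[(E_T−E_S)/(RT)].
(E_T−E_S)/(RT) = (61.4−93.8)×10³/(8.314×366) = -32400/3043 = -10.65.
k_S/k_T = (2.04×10^12/1.12×10^8)·exp(-10.65) = 18214 × 2.376×10^-5 = 0.433.

0.433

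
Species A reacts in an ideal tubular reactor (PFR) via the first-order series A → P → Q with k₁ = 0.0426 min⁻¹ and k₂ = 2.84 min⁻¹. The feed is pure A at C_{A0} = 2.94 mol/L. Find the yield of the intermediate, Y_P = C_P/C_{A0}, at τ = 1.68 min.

For first-order series with pure A initially, C_P(τ) = k₁C_{A0}/(k₂−k₁)·(e^(−k₁τ) − e^(−k₂τ)).
e^(−k₁τ) = e^(−0.0426×1.68) = e^(−0.07157) = 0.9309; e^(−k₂τ) = e^(−4.771) = 0.008470.
C_P = 0.0426×2.94/(2.84−0.0426) × (0.9309−0.008470) = 0.04477×0.9225 = 0.04130 mol/L.
Y_P = C_P/C_{A0} = 0.04130/2.94 = 0.0140.

0.0140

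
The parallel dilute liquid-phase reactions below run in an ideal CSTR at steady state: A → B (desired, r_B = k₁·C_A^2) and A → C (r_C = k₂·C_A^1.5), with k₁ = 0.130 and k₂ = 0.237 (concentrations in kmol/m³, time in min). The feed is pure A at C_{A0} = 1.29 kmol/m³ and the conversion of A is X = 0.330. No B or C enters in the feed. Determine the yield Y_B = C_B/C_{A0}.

Exit C_A = C_{A0}(1−X) = 1.29×0.670 = 0.8643 kmol/m³.
A CSTR operates uniformly at the exit composition, giving r_B = 0.09711 and r_C = 0.1904 (each k·C_A^n at C_A = 0.8643).
Fraction of consumed A going to B: r_B/(r_B+r_C) = 0.3377.
C_B = 0.3377·C_{A0}·X = 0.3377×1.29×0.330 = 0.144 kmol/m³; Y_B = C_B/C_{A0} = 0.111.

0.111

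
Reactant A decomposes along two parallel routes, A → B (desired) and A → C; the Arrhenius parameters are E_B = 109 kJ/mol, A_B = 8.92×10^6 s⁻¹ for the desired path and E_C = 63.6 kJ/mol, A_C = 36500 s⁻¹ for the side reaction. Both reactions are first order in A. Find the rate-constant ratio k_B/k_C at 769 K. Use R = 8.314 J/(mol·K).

0.201

Since both paths have the same order in A, the concentration cancels and S_{B/C} = k_B/k_C = (A_B/A_C)·exp[(E_C−E_B)/(RT)].
(E_C−E_B)/(RT) = (63.6−109)×10³/(8.314×769) = -45400/6393 = -7.101.
k_B/k_C = (8.92×10^6/36500)·exp(-7.101) = 244.4 × 8.243×10^-4 = 0.201.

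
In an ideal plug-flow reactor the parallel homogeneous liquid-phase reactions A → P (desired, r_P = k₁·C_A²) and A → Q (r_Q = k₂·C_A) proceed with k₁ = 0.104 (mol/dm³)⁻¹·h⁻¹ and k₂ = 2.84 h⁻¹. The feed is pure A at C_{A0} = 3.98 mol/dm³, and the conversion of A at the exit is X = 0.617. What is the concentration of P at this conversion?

C_A = C_{A0}(1−X) = 1.524 mol/dm³.
Along a PFR/batch, dC_Q/dC_A = −r_Q/(r_P+r_Q) = −k₂/(k₂+k₁·C_A).
Integrating from C_{A0} to C_A: C_Q = (2.84/0.104)·ln[(2.84+0.104·3.98)/(2.84+0.104·1.52)] = 27.31·ln(3.254/2.999) = 2.232 mol/dm³.
Then C_P = (C_{A0}−C_A) − C_Q = 2.456 − 2.232 = 0.2236 mol/dm³.

0.224 mol/dm³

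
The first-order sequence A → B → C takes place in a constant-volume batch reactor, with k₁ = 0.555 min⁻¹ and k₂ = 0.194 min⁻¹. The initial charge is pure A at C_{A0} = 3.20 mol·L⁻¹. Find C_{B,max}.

At the optimum, C_{B,max}/C_{A0} = (k₁/k₂)^[k₂/(k₂−k₁)].
= (0.555/0.194)^(0.194/(0.194−0.555)) = (2.861)^(-0.5374) = 0.5684.
C_{B,max} = 0.5684×3.20 = 1.82 mol·L⁻¹.

1.82 mol·L⁻¹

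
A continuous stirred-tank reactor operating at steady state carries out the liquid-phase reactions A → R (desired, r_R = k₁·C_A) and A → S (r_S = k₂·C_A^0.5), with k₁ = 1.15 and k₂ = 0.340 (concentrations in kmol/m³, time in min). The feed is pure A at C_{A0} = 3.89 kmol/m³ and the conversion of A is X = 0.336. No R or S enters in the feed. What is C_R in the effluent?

1.10 kmol/m³

Exit C_A = C_{A0}(1−X) = 3.89×0.664 = 2.583 kmol/m³.
A CSTR operates uniformly at the exit composition, giving r_R = 2.970 and r_S = 0.5464 (each k·C_A^n at C_A = 2.583).
Fraction of consumed A going to R: r_R/(r_R+r_S) = 0.8446.
C_R = 0.8446·C_{A0}·X = 0.8446×3.89×0.336 = 1.10 kmol/m³.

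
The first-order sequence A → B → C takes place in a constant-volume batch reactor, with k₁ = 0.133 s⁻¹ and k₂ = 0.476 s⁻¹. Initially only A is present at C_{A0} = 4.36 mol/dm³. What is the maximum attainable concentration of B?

For a first-order series the maximum intermediate yield is C_{B,max}/C_{A0} = (k₁/k₂)^[k₂/(k₂−k₁)].
= (0.133/0.476)^(0.476/(0.476−0.133)) = (0.2794)^(1.388) = 0.1704.
C_{B,max} = 0.1704×4.36 = 0.743 mol/dm³.

0.743 mol/dm³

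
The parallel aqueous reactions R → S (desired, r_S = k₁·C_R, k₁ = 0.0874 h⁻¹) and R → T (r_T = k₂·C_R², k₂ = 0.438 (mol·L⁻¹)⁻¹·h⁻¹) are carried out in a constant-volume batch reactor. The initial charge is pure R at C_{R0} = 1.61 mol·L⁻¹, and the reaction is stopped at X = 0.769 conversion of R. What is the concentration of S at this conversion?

C_R = C_{R0}(1−X) = 0.3719 mol·L⁻¹.
Along a PFR/batch, dC_S/dC_R = −r_S/(r_S+r_T) = −k₁/(k₁+k₂·C_R).
Integrating from C_{R0} to C_R: C_S = (0.0874/0.438)·ln[(0.0874+0.438·1.61)/(0.0874+0.438·0.372)] = 0.1995·ln(0.7926/0.2503) = 0.2300 mol·L⁻¹.

0.230 mol·L⁻¹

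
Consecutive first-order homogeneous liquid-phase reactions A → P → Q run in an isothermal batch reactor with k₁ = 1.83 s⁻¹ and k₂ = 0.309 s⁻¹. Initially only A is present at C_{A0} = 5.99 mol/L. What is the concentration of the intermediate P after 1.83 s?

The intermediate concentration in a first-order A→B→C sequence is C_P = k₁C_{A0}(e^(−k₁t) − e^(−k₂t))/(k₂−k₁).
e^(−k₁t) = e^(−1.83×1.83) = e^(−3.349) = 0.03512; e^(−k₂t) = e^(−0.5655) = 0.5681.
C_P = 1.83×5.99/(0.309−1.83) × (0.03512−0.5681) = (-7.207)×(-0.5330) = 3.841 mol/L.

3.84 mol/L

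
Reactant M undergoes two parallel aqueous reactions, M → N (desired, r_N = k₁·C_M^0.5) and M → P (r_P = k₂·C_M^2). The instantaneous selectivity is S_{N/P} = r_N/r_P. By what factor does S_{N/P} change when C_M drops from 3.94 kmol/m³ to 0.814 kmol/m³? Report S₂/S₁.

S_{N/P} = (k₁/k₂)·C_M^-1.5, so S₂/S₁ = (C_{M,2}/C_{M,1})^-1.5.
= (0.814/3.94)^(-1.5) = (0.2066)^(-1.5) = 10.6.
Selectivity toward N rises as C_M falls — low-concentration operation is favoured.

10.6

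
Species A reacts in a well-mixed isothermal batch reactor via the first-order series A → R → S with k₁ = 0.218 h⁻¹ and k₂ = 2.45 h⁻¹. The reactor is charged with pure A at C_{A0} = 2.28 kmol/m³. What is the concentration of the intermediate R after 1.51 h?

For first-order series with pure A initially, C_R(t) = k₁C_{A0}/(k₂−k₁)·(e^(−k₁t) − e^(−k₂t)).
e^(−k₁t) = e^(−0.218×1.51) = e^(−0.3292) = 0.7195; e^(−k₂t) = e^(−3.700) = 0.02474.
C_R = 0.218×2.28/(2.45−0.218) × (0.7195−0.02474) = 0.2227×0.6948 = 0.1547 kmol/m³.

0.155 kmol/m³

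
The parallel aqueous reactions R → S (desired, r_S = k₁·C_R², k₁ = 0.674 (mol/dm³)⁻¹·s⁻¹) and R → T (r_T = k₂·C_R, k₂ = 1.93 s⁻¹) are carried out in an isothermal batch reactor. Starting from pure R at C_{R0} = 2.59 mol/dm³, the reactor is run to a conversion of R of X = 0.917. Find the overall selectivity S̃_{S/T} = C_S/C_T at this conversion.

C_R = C_{R0}(1−X) = 0.2150 mol/dm³.
Along a PFR/batch, dC_T/dC_R = −r_T/(r_S+r_T) = −k₂/(k₂+k₁·C_R).
Integrating from C_{R0} to C_R: C_T = (1.93/0.674)·ln[(1.93+0.674·2.59)/(1.93+0.674·0.215)] = 2.864·ln(3.676/2.075) = 1.637 mol/dm³.
Then C_S = (C_{R0}−C_R) − C_T = 2.375 − 1.637 = 0.7376 mol/dm³.
S̃_{S/T} = C_S/C_T = 0.7376/1.637 = 0.450.

0.450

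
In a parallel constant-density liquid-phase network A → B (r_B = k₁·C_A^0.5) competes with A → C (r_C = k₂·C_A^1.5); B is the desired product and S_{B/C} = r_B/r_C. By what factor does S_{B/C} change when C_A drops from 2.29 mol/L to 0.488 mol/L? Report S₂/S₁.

4.69

S_{B/C} = (k₁/k₂)·C_A⁻¹, so S₂/S₁ = (C_{A,2}/C_{A,1})⁻¹.
= 2.29/0.488 = 4.69.
Selectivity toward B rises as C_A falls — low-concentration operation is favoured.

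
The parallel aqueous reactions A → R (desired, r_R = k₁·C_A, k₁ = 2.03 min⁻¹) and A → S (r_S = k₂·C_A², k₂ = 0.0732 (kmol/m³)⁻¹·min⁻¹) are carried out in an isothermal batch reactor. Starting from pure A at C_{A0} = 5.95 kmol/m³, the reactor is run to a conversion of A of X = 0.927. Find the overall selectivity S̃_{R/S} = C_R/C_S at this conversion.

8.92

C_A = C_{A0}(1−X) = 0.4343 kmol/m³.
Along a PFR/batch, dC_R/dC_A = −r_R/(r_R+r_S) = −k₁/(k₁+k₂·C_A).
Integrating from C_{A0} to C_A: C_R = (2.03/0.0732)·ln[(2.03+0.0732·5.95)/(2.03+0.0732·0.434)] = 27.73·ln(2.466/2.062) = 4.959 kmol/m³.
C_S = (C_{A0}−C_A)−C_R = 0.5562 kmol/m³; S̃_{R/S} = 4.959/0.5562 = 8.92.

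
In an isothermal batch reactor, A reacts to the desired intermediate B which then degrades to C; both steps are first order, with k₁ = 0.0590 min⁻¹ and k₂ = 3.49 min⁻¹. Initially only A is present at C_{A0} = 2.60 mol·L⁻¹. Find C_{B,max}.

0.0410 mol·L⁻¹

At the optimum, C_{B,max}/C_{A0} = (k₁/k₂)^[k₂/(k₂−k₁)].
= (0.0590/3.49)^(3.49/(3.49−0.0590)) = (0.01691)^(1.017) = 0.01576.
C_{B,max} = 0.01576×2.60 = 0.0410 mol·L⁻¹.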